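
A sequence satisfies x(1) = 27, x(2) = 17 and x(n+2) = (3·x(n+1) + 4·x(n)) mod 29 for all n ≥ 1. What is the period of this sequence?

14

We have x(1) = 27; x(2) = 17; x(3) = 14; x(4) = 23; x(5) = 9; x(6) = 3; x(7) = 16; x(8) = 2; x(9) = 12; x(10) = 15; x(11) = 6; x(12) = 20; x(13) = 26; x(14) = 13; x(15) = 27; x(16) = 17.
The sequence repeats with period 14.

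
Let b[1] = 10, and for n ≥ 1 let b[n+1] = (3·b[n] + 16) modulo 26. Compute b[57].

24

We have b[1] = 10, b[2] = 20, b[3] = 24, b[4] = 10.
Since b[4] = b[1] = 10, the sequence is periodic with period 3.
So b[57] = b[1 + ((57-1) mod 3)] = b[3] = 24.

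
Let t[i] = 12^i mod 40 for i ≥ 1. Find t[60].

t[1] = 12, t[2] = 24, t[3] = 8, t[4] = 16, t[5] = 32, t[6] = 24.
Since t[6] = t[2] = 24, the sequence is eventually periodic: after a pre-period of length 1 it cycles with period 4.
For i ≥ 2, t[i] depends only on (i - 2) mod 4. (60 - 2) mod 4 = 2, so t[60] = t[4] = 16.

16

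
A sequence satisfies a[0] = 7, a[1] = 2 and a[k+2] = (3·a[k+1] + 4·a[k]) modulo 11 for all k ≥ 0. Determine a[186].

Computing terms: a[0] = 7,  a[1] = 2,  a[2] = 1,  a[3] = 0,  a[4] = 4,  a[5] = 1,  a[6] = 8,  a[7] = 6,  a[8] = 6,  a[9] = 9,  a[10] = 7,  a[11] = 2.
Since (a[10], a[11]) = (a[0], a[1]) = (7, 2) (two consecutive terms determine the rest), the sequence is periodic with period 10.
(186 - 0) mod 10 = 6, so a[186] = a[6] = 8.

8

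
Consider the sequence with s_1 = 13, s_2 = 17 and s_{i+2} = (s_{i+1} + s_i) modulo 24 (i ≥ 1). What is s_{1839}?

s_1 = 13, s_2 = 17, s_3 = 6, s_4 = 23, s_5 = 5, s_6 = 4, s_7 = 9, s_8 = 13, s_9 = 22, s_{10} = 11, s_{11} = 9, s_{12} = 20, s_{13} = 5, s_{14} = 1, s_{15} = 6, s_{16} = 7, s_{17} = 13, s_{18} = 20, s_{19} = 9, s_{20} = 5, s_{21} = 14, s_{22} = 19, s_{23} = 9, s_{24} = 4, s_{25} = 13, s_{26} = 17.
The sequence repeats with period 24.
(1839 - 1) mod 24 = 14, so s_{1839} = s_{15} = 6.

6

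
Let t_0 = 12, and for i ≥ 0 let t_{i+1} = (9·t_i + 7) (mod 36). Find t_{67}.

25

t_0 = 12, t_1 = 7, t_2 = 34, t_3 = 25, t_4 = 16, t_5 = 7.
Since t_5 = t_1 = 7, the sequence is eventually periodic: after a pre-period of length 1 it cycles with period 4.
For i ≥ 1, t_i depends only on (i - 1) mod 4. (67 - 1) mod 4 = 2, so t_{67} = t_3 = 25.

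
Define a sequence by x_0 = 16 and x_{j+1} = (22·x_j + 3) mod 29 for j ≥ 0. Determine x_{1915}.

18

x_0 = 16, x_1 = 7, x_2 = 12, x_3 = 6, x_4 = 19, x_5 = 15, x_6 = 14, x_7 = 21, x_8 = 1, x_9 = 25, x_{10} = 2, x_{11} = 18, x_{12} = 22, x_{13} = 23, x_{14} = 16.
The sequence repeats with period 14.
(1915 - 0) mod 14 = 11, so x_{1915} = x_{11} = 18.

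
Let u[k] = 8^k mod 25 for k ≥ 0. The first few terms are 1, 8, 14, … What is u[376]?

6

Listing terms: u[0] = 1, u[1] = 8, u[2] = 14, u[3] = 12, u[4] = 21, u[5] = 18, u[6] = 19, u[7] = 2, u[8] = 16, u[9] = 3, u[10] = 24, u[11] = 17, u[12] = 11, u[13] = 13, u[14] = 4, u[15] = 7, u[16] = 6, u[17] = 23, u[18] = 9, u[19] = 22, u[20] = 1.
Since u[20] = u[0] = 1, the sequence is periodic with period 20.
(376 - 0) mod 20 = 16, so u[376] = u[16] = 6.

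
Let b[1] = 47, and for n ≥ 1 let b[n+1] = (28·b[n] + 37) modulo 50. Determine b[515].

1

We have b[1] = 47; b[2] = 3; b[3] = 21; b[4] = 25; b[5] = 37; b[6] = 23; b[7] = 31; b[8] = 5; b[9] = 27; b[10] = 43; b[11] = 41; b[12] = 35; b[13] = 17; b[14] = 13; b[15] = 1; b[16] = 15; b[17] = 7; b[18] = 33; b[19] = 11; b[20] = 45; b[21] = 47.
Since b[21] = b[1] = 47, the sequence is periodic with period 20.
(515 - 1) mod 20 = 14, so b[515] = b[15] = 1.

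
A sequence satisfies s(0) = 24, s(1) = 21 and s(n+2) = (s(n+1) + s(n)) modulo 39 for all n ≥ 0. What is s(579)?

18

s(0) = 24; s(1) = 21; s(2) = 6; s(3) = 27; s(4) = 33; s(5) = 21; s(6) = 15; s(7) = 36; s(8) = 12; s(9) = 9; s(10) = 21; s(11) = 30; s(12) = 12; s(13) = 3; s(14) = 15; s(15) = 18; s(16) = 33; s(17) = 12; s(18) = 6; s(19) = 18; s(20) = 24; s(21) = 3; s(22) = 27; s(23) = 30; s(24) = 18; s(25) = 9; s(26) = 27; s(27) = 36; s(28) = 24; s(29) = 21.
The sequence repeats with period 28.
So s(579) = s(0 + ((579-0) mod 28)) = s(19) = 18.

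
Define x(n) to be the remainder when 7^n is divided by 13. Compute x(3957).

8

Listing terms: x(0) = 1; x(1) = 7; x(2) = 10; x(3) = 5; x(4) = 9; x(5) = 11; x(6) = 12; x(7) = 6; x(8) = 3; x(9) = 8; x(10) = 4; x(11) = 2; x(12) = 1.
Since x(12) = x(0) = 1, the sequence is periodic with period 12.
(3957 - 0) mod 12 = 9, so x(3957) = x(9) = 8.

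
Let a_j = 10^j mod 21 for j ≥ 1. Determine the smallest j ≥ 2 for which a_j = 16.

2

Listing terms: a_1 = 10,  a_2 = 16,  a_3 = 13,  a_4 = 4,  a_5 = 19,  a_6 = 1,  a_7 = 10.
The sequence repeats with period 6.
The value 16 first appears (with j ≥ 2) at a_2.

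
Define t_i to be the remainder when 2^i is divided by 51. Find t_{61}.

Listing terms: t_1 = 2; t_2 = 4; t_3 = 8; t_4 = 16; t_5 = 32; t_6 = 13; t_7 = 26; t_8 = 1; t_9 = 2.
Since t_9 = t_1 = 2, the sequence is periodic with period 8.
So t_{61} = t_{1 + ((61-1) mod 8)} = t_5 = 32.

32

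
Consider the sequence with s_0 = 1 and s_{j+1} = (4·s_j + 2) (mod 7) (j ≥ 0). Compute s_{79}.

6

s_0 = 1; s_1 = 6; s_2 = 5; s_3 = 1.
The sequence repeats with period 3.
(79 - 0) mod 3 = 1, so s_{79} = s_1 = 6.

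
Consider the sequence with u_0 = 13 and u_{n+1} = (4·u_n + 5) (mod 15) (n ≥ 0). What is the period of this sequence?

Computing terms: u_0 = 13,  u_1 = 12,  u_2 = 8,  u_3 = 7,  u_4 = 3,  u_5 = 2,  u_6 = 13.
Since u_6 = u_0 = 13, the sequence is periodic with period 6.

6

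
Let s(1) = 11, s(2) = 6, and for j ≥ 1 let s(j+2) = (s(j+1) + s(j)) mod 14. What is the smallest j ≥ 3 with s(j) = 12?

5

s(1) = 11, s(2) = 6, s(3) = 3, s(4) = 9, s(5) = 12, s(6) = 7, s(7) = 5, s(8) = 12, s(9) = 3, s(10) = 1, s(11) = 4, s(12) = 5, s(13) = 9, s(14) = 0, s(15) = 9, s(16) = 9, s(17) = 4, s(18) = 13, s(19) = 3, s(20) = 2, s(21) = 5, s(22) = 7, s(23) = 12, s(24) = 5, s(25) = 3, s(26) = 8, s(27) = 11, s(28) = 5, s(29) = 2, s(30) = 7, s(31) = 9, s(32) = 2, s(33) = 11, s(34) = 13, s(35) = 10, s(36) = 9, s(37) = 5, s(38) = 0, s(39) = 5, s(40) = 5, s(41) = 10, s(42) = 1, s(43) = 11, s(44) = 12, s(45) = 9, s(46) = 7, s(47) = 2, s(48) = 9, s(49) = 11, s(50) = 6.
Since (s(49), s(50)) = (s(1), s(2)) = (11, 6) (two consecutive terms determine the rest), the sequence is periodic with period 48.
The value 12 first appears (with j ≥ 3) at s(5).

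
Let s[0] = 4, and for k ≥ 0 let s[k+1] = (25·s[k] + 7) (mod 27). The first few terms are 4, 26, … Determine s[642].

Listing terms: s[0] = 4, s[1] = 26, s[2] = 9, s[3] = 16, s[4] = 2, s[5] = 3, s[6] = 1, s[7] = 5, s[8] = 24, s[9] = 13, s[10] = 8, s[11] = 18, s[12] = 25, s[13] = 11, s[14] = 12, s[15] = 10, s[16] = 14, s[17] = 6, s[18] = 22, s[19] = 17, s[20] = 0, s[21] = 7, s[22] = 20, s[23] = 21, s[24] = 19, s[25] = 23, s[26] = 15, s[27] = 4.
The sequence repeats with period 27.
So s[642] = s[0 + ((642-0) mod 27)] = s[21] = 7.

7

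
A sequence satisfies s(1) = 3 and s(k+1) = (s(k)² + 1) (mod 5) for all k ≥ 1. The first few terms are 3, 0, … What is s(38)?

We have s(1) = 3; s(2) = 0; s(3) = 1; s(4) = 2; s(5) = 0.
Since s(5) = s(2) = 0, the sequence is eventually periodic: after a pre-period of length 1 it cycles with period 3.
For k ≥ 2, s(k) depends only on (k - 2) mod 3. (38 - 2) mod 3 = 0, so s(38) = s(2) = 0.

0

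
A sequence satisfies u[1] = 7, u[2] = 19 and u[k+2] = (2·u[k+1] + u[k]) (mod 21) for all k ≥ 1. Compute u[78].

5

Listing terms: u[1] = 7,  u[2] = 19,  u[3] = 3,  u[4] = 4,  u[5] = 11,  u[6] = 5,  u[7] = 0,  u[8] = 5,  u[9] = 10,  u[10] = 4,  u[11] = 18,  u[12] = 19,  u[13] = 14,  u[14] = 5,  u[15] = 3,  u[16] = 11,  u[17] = 4,  u[18] = 19,  u[19] = 0,  u[20] = 19,  u[21] = 17,  u[22] = 11,  u[23] = 18,  u[24] = 5,  u[25] = 7,  u[26] = 19.
The sequence repeats with period 24.
So u[78] = u[1 + ((78-1) mod 24)] = u[6] = 5.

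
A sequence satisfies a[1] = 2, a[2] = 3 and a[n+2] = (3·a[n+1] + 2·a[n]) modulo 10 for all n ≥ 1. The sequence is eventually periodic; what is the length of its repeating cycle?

Computing terms: a[1] = 2, a[2] = 3, a[3] = 3, a[4] = 5, a[5] = 1, a[6] = 3, a[7] = 1, a[8] = 9, a[9] = 9, a[10] = 5, a[11] = 3, a[12] = 9, a[13] = 3, a[14] = 7, a[15] = 7, a[16] = 5, a[17] = 9, a[18] = 7, a[19] = 9, a[20] = 1, a[21] = 1, a[22] = 5, a[23] = 7, a[24] = 1, a[25] = 7, a[26] = 3, a[27] = 3.
Since (a[26], a[27]) = (a[2], a[3]) = (3, 3) (two consecutive terms determine the rest), the sequence is eventually periodic: after a pre-period of length 1 it cycles with period 24.

24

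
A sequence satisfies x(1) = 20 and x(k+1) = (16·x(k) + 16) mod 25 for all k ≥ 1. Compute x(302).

11

We have x(1) = 20; x(2) = 11; x(3) = 17; x(4) = 13; x(5) = 24; x(6) = 0; x(7) = 16; x(8) = 22; x(9) = 18; x(10) = 4; x(11) = 5; x(12) = 21; x(13) = 2; x(14) = 23; x(15) = 9; x(16) = 10; x(17) = 1; x(18) = 7; x(19) = 3; x(20) = 14; x(21) = 15; x(22) = 6; x(23) = 12; x(24) = 8; x(25) = 19; x(26) = 20.
Since x(26) = x(1) = 20, the sequence is periodic with period 25.
So x(302) = x(1 + ((302-1) mod 25)) = x(2) = 11.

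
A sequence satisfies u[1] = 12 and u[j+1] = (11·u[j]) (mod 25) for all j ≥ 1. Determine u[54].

22

Computing terms: u[1] = 12; u[2] = 7; u[3] = 2; u[4] = 22; u[5] = 17; u[6] = 12.
Since u[6] = u[1] = 12, the sequence is periodic with period 5.
(54 - 1) mod 5 = 3, so u[54] = u[4] = 22.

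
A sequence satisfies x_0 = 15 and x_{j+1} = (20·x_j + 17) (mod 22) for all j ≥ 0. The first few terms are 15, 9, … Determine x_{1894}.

Listing terms: x_0 = 15,  x_1 = 9,  x_2 = 21,  x_3 = 19,  x_4 = 1,  x_5 = 15.
The sequence repeats with period 5.
So x_{1894} = x_{0 + ((1894-0) mod 5)} = x_4 = 1.

1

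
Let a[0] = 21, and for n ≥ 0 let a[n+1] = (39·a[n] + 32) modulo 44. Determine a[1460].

Computing terms: a[0] = 21; a[1] = 15; a[2] = 1; a[3] = 27; a[4] = 29; a[5] = 19; a[6] = 25; a[7] = 39; a[8] = 13; a[9] = 11; a[10] = 21.
Since a[10] = a[0] = 21, the sequence is periodic with period 10.
(1460 - 0) mod 10 = 0, so a[1460] = a[0] = 21.

21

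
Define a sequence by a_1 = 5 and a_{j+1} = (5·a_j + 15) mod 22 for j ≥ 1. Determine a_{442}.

18

Computing terms: a_1 = 5,  a_2 = 18,  a_3 = 17,  a_4 = 12,  a_5 = 9,  a_6 = 16,  a_7 = 7,  a_8 = 6,  a_9 = 1,  a_{10} = 20,  a_{11} = 5.
The sequence repeats with period 10.
So a_{442} = a_{1 + ((442-1) mod 10)} = a_2 = 18.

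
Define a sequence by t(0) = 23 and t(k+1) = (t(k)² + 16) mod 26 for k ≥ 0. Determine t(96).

25

Computing terms: t(0) = 23,  t(1) = 25,  t(2) = 17,  t(3) = 19,  t(4) = 13,  t(5) = 3,  t(6) = 25.
Since t(6) = t(1) = 25, the sequence is eventually periodic: after a pre-period of length 1 it cycles with period 5.
For k ≥ 1, t(k) depends only on (k - 1) mod 5. (96 - 1) mod 5 = 0, so t(96) = t(1) = 25.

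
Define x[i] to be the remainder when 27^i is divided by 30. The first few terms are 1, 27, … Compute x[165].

27

We have x[0] = 1; x[1] = 27; x[2] = 9; x[3] = 3; x[4] = 21; x[5] = 27.
Since x[5] = x[1] = 27, the sequence is eventually periodic: after a pre-period of length 1 it cycles with period 4.
For i ≥ 1, x[i] depends only on (i - 1) mod 4. (165 - 1) mod 4 = 0, so x[165] = x[1] = 27.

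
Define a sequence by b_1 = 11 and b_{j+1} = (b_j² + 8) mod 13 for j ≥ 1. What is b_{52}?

11

b_1 = 11, b_2 = 12, b_3 = 9, b_4 = 11.
Since b_4 = b_1 = 11, the sequence is periodic with period 3.
So b_{52} = b_{1 + ((52-1) mod 3)} = b_1 = 11.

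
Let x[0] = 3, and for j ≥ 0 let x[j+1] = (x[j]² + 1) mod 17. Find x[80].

Listing terms: x[0] = 3, x[1] = 10, x[2] = 16, x[3] = 2, x[4] = 5, x[5] = 9, x[6] = 14, x[7] = 10.
Since x[7] = x[1] = 10, the sequence is eventually periodic: after a pre-period of length 1 it cycles with period 6.
For j ≥ 1, x[j] depends only on (j - 1) mod 6. (80 - 1) mod 6 = 1, so x[80] = x[2] = 16.

16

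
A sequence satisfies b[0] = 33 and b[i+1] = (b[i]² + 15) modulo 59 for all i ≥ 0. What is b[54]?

We have b[0] = 33,  b[1] = 42,  b[2] = 9,  b[3] = 37,  b[4] = 27,  b[5] = 36,  b[6] = 13,  b[7] = 7,  b[8] = 5,  b[9] = 40,  b[10] = 22,  b[11] = 27.
Since b[11] = b[4] = 27, the sequence is eventually periodic: after a pre-period of length 4 it cycles with period 7.
For i ≥ 4, b[i] depends only on (i - 4) mod 7. (54 - 4) mod 7 = 1, so b[54] = b[5] = 36.

36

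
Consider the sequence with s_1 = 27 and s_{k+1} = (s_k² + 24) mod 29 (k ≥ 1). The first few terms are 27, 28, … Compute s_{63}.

s_1 = 27,  s_2 = 28,  s_3 = 25,  s_4 = 11,  s_5 = 0,  s_6 = 24,  s_7 = 20,  s_8 = 18,  s_9 = 0.
Since s_9 = s_5 = 0, the sequence is eventually periodic: after a pre-period of length 4 it cycles with period 4.
For k ≥ 5, s_k depends only on (k - 5) mod 4. (63 - 5) mod 4 = 2, so s_{63} = s_7 = 20.

20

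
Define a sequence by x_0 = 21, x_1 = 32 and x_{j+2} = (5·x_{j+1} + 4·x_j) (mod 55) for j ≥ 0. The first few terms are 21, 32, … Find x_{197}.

Listing terms: x_0 = 21; x_1 = 32; x_2 = 24; x_3 = 28; x_4 = 16; x_5 = 27; x_6 = 34; x_7 = 3; x_8 = 41; x_9 = 52; x_{10} = 39; x_{11} = 18; x_{12} = 26; x_{13} = 37; x_{14} = 14; x_{15} = 53; x_{16} = 46; x_{17} = 2; x_{18} = 29; x_{19} = 43; x_{20} = 1; x_{21} = 12; x_{22} = 9; x_{23} = 38; x_{24} = 6; x_{25} = 17; x_{26} = 54; x_{27} = 8; x_{28} = 36; x_{29} = 47; x_{30} = 49; x_{31} = 48; x_{32} = 51; x_{33} = 7; x_{34} = 19; x_{35} = 13; x_{36} = 31; x_{37} = 42; x_{38} = 4; x_{39} = 23; x_{40} = 21; x_{41} = 32.
Since (x_{40}, x_{41}) = (x_0, x_1) = (21, 32) (two consecutive terms determine the rest), the sequence is periodic with period 40.
(197 - 0) mod 40 = 37, so x_{197} = x_{37} = 42.

42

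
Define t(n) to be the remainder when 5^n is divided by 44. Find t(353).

37

Listing terms: t(1) = 5,  t(2) = 25,  t(3) = 37,  t(4) = 9,  t(5) = 1,  t(6) = 5.
Since t(6) = t(1) = 5, the sequence is periodic with period 5.
(353 - 1) mod 5 = 2, so t(353) = t(3) = 37.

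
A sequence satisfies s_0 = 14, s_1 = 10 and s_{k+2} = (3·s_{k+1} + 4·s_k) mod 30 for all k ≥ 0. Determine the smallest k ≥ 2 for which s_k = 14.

10

Computing terms: s_0 = 14,  s_1 = 10,  s_2 = 26,  s_3 = 28,  s_4 = 8,  s_5 = 16,  s_6 = 20,  s_7 = 4,  s_8 = 2,  s_9 = 22,  s_{10} = 14,  s_{11} = 10.
Since (s_{10}, s_{11}) = (s_0, s_1) = (14, 10) (two consecutive terms determine the rest), the sequence is periodic with period 10.
The value 14 next appears (with k ≥ 2) at s_{10}.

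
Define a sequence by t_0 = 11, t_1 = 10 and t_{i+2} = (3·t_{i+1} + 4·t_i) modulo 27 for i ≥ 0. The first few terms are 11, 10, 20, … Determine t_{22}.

Computing terms: t_0 = 11; t_1 = 10; t_2 = 20; t_3 = 19; t_4 = 2; t_5 = 1; t_6 = 11; t_7 = 10.
The sequence repeats with period 6.
(22 - 0) mod 6 = 4, so t_{22} = t_4 = 2.

2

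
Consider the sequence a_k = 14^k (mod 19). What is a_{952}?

16

Listing terms: a_1 = 14; a_2 = 6; a_3 = 8; a_4 = 17; a_5 = 10; a_6 = 7; a_7 = 3; a_8 = 4; a_9 = 18; a_{10} = 5; a_{11} = 13; a_{12} = 11; a_{13} = 2; a_{14} = 9; a_{15} = 12; a_{16} = 16; a_{17} = 15; a_{18} = 1; a_{19} = 14.
Since a_{19} = a_1 = 14, the sequence is periodic with period 18.
(952 - 1) mod 18 = 15, so a_{952} = a_{16} = 16.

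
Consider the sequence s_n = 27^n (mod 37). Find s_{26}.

26

s_0 = 1, s_1 = 27, s_2 = 26, s_3 = 36, s_4 = 10, s_5 = 11, s_6 = 1.
Since s_6 = s_0 = 1, the sequence is periodic with period 6.
(26 - 0) mod 6 = 2, so s_{26} = s_2 = 26.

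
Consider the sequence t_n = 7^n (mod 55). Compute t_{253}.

Computing terms: t_1 = 7; t_2 = 49; t_3 = 13; t_4 = 36; t_5 = 32; t_6 = 4; t_7 = 28; t_8 = 31; t_9 = 52; t_{10} = 34; t_{11} = 18; t_{12} = 16; t_{13} = 2; t_{14} = 14; t_{15} = 43; t_{16} = 26; t_{17} = 17; t_{18} = 9; t_{19} = 8; t_{20} = 1; t_{21} = 7.
Since t_{21} = t_1 = 7, the sequence is periodic with period 20.
(253 - 1) mod 20 = 12, so t_{253} = t_{13} = 2.

2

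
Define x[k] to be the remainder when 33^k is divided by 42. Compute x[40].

Listing terms: x[0] = 1, x[1] = 33, x[2] = 39, x[3] = 27, x[4] = 9, x[5] = 3, x[6] = 15, x[7] = 33.
Since x[7] = x[1] = 33, the sequence is eventually periodic: after a pre-period of length 1 it cycles with period 6.
For k ≥ 1, x[k] depends only on (k - 1) mod 6. (40 - 1) mod 6 = 3, so x[40] = x[4] = 9.

9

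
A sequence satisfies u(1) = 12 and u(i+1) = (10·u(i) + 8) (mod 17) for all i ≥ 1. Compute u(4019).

Listing terms: u(1) = 12; u(2) = 9; u(3) = 13; u(4) = 2; u(5) = 11; u(6) = 16; u(7) = 15; u(8) = 5; u(9) = 7; u(10) = 10; u(11) = 6; u(12) = 0; u(13) = 8; u(14) = 3; u(15) = 4; u(16) = 14; u(17) = 12.
Since u(17) = u(1) = 12, the sequence is periodic with period 16.
So u(4019) = u(1 + ((4019-1) mod 16)) = u(3) = 13.

13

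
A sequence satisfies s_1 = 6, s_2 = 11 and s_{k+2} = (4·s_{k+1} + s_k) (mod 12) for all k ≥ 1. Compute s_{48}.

11

Computing terms: s_1 = 6; s_2 = 11; s_3 = 2; s_4 = 7; s_5 = 6; s_6 = 7; s_7 = 10; s_8 = 11; s_9 = 6; s_{10} = 11.
The sequence repeats with period 8.
So s_{48} = s_{1 + ((48-1) mod 8)} = s_8 = 11.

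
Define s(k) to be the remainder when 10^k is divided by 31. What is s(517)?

20

Listing terms: s(0) = 1,  s(1) = 10,  s(2) = 7,  s(3) = 8,  s(4) = 18,  s(5) = 25,  s(6) = 2,  s(7) = 20,  s(8) = 14,  s(9) = 16,  s(10) = 5,  s(11) = 19,  s(12) = 4,  s(13) = 9,  s(14) = 28,  s(15) = 1.
The sequence repeats with period 15.
So s(517) = s(0 + ((517-0) mod 15)) = s(7) = 20.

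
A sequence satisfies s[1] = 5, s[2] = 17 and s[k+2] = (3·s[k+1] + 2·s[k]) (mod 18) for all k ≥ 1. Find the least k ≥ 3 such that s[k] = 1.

4

Listing terms: s[1] = 5,  s[2] = 17,  s[3] = 7,  s[4] = 1,  s[5] = 17,  s[6] = 17,  s[7] = 13,  s[8] = 1,  s[9] = 11,  s[10] = 17,  s[11] = 1,  s[12] = 1,  s[13] = 5,  s[14] = 17.
Since (s[13], s[14]) = (s[1], s[2]) = (5, 17) (two consecutive terms determine the rest), the sequence is periodic with period 12.
The value 1 first appears (with k ≥ 3) at s[4].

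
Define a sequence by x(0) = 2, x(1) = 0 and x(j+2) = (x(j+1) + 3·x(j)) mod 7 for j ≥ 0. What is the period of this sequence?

Listing terms: x(0) = 2, x(1) = 0, x(2) = 6, x(3) = 6, x(4) = 3, x(5) = 0, x(6) = 2, x(7) = 2, x(8) = 1, x(9) = 0, x(10) = 3, x(11) = 3, x(12) = 5, x(13) = 0, x(14) = 1, x(15) = 1, x(16) = 4, x(17) = 0, x(18) = 5, x(19) = 5, x(20) = 6, x(21) = 0, x(22) = 4, x(23) = 4, x(24) = 2, x(25) = 0.
The sequence repeats with period 24.

24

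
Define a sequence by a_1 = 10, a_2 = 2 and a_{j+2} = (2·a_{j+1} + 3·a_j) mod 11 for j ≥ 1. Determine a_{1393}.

1

We have a_1 = 10, a_2 = 2, a_3 = 1, a_4 = 8, a_5 = 8, a_6 = 7, a_7 = 5, a_8 = 9, a_9 = 0, a_{10} = 5, a_{11} = 10, a_{12} = 2.
Since (a_{11}, a_{12}) = (a_1, a_2) = (10, 2) (two consecutive terms determine the rest), the sequence is periodic with period 10.
(1393 - 1) mod 10 = 2, so a_{1393} = a_3 = 1.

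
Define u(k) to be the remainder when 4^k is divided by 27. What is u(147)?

10

Computing terms: u(1) = 4; u(2) = 16; u(3) = 10; u(4) = 13; u(5) = 25; u(6) = 19; u(7) = 22; u(8) = 7; u(9) = 1; u(10) = 4.
Since u(10) = u(1) = 4, the sequence is periodic with period 9.
So u(147) = u(1 + ((147-1) mod 9)) = u(3) = 10.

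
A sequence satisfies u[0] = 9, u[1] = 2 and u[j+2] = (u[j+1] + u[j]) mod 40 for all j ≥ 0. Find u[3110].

u[0] = 9,  u[1] = 2,  u[2] = 11,  u[3] = 13,  u[4] = 24,  u[5] = 37,  u[6] = 21,  u[7] = 18,  u[8] = 39,  u[9] = 17,  u[10] = 16,  u[11] = 33,  u[12] = 9,  u[13] = 2.
The sequence repeats with period 12.
(3110 - 0) mod 12 = 2, so u[3110] = u[2] = 11.

11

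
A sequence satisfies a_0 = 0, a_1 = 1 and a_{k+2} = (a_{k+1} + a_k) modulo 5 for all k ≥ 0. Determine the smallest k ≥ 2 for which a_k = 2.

a_0 = 0; a_1 = 1; a_2 = 1; a_3 = 2; a_4 = 3; a_5 = 0; a_6 = 3; a_7 = 3; a_8 = 1; a_9 = 4; a_{10} = 0; a_{11} = 4; a_{12} = 4; a_{13} = 3; a_{14} = 2; a_{15} = 0; a_{16} = 2; a_{17} = 2; a_{18} = 4; a_{19} = 1; a_{20} = 0; a_{21} = 1.
The sequence repeats with period 20.
The value 2 first appears (with k ≥ 2) at a_3.

3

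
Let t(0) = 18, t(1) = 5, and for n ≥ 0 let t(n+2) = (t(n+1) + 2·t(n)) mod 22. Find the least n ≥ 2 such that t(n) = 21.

Computing terms: t(0) = 18, t(1) = 5, t(2) = 19, t(3) = 7, t(4) = 1, t(5) = 15, t(6) = 17, t(7) = 3, t(8) = 15, t(9) = 21, t(10) = 7, t(11) = 5, t(12) = 19.
Since (t(11), t(12)) = (t(1), t(2)) = (5, 19) (two consecutive terms determine the rest), the sequence is eventually periodic: after a pre-period of length 1 it cycles with period 10.
The value 21 first appears (with n ≥ 2) at t(9).

9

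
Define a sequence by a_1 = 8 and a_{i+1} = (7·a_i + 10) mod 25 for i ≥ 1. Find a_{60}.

Listing terms: a_1 = 8, a_2 = 16, a_3 = 22, a_4 = 14, a_5 = 8.
The sequence repeats with period 4.
(60 - 1) mod 4 = 3, so a_{60} = a_4 = 14.

14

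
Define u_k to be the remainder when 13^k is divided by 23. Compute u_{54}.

16

Computing terms: u_0 = 1, u_1 = 13, u_2 = 8, u_3 = 12, u_4 = 18, u_5 = 4, u_6 = 6, u_7 = 9, u_8 = 2, u_9 = 3, u_{10} = 16, u_{11} = 1.
The sequence repeats with period 11.
(54 - 0) mod 11 = 10, so u_{54} = u_{10} = 16.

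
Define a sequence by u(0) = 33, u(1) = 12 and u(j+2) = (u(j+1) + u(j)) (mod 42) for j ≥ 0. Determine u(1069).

30

Computing terms: u(0) = 33,  u(1) = 12,  u(2) = 3,  u(3) = 15,  u(4) = 18,  u(5) = 33,  u(6) = 9,  u(7) = 0,  u(8) = 9,  u(9) = 9,  u(10) = 18,  u(11) = 27,  u(12) = 3,  u(13) = 30,  u(14) = 33,  u(15) = 21,  u(16) = 12,  u(17) = 33,  u(18) = 3,  u(19) = 36,  u(20) = 39,  u(21) = 33,  u(22) = 30,  u(23) = 21,  u(24) = 9,  u(25) = 30,  u(26) = 39,  u(27) = 27,  u(28) = 24,  u(29) = 9,  u(30) = 33,  u(31) = 0,  u(32) = 33,  u(33) = 33,  u(34) = 24,  u(35) = 15,  u(36) = 39,  u(37) = 12,  u(38) = 9,  u(39) = 21,  u(40) = 30,  u(41) = 9,  u(42) = 39,  u(43) = 6,  u(44) = 3,  u(45) = 9,  u(46) = 12,  u(47) = 21,  u(48) = 33,  u(49) = 12.
Since (u(48), u(49)) = (u(0), u(1)) = (33, 12) (two consecutive terms determine the rest), the sequence is periodic with period 48.
(1069 - 0) mod 48 = 13, so u(1069) = u(13) = 30.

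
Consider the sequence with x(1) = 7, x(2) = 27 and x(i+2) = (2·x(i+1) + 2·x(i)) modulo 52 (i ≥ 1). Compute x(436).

8

Listing terms: x(1) = 7; x(2) = 27; x(3) = 16; x(4) = 34; x(5) = 48; x(6) = 8; x(7) = 8; x(8) = 32; x(9) = 28; x(10) = 16; x(11) = 36; x(12) = 0; x(13) = 20; x(14) = 40; x(15) = 16; x(16) = 8; x(17) = 48; x(18) = 8.
Since (x(17), x(18)) = (x(5), x(6)) = (48, 8) (two consecutive terms determine the rest), the sequence is eventually periodic: after a pre-period of length 4 it cycles with period 12.
For i ≥ 5, x(i) depends only on (i - 5) mod 12. (436 - 5) mod 12 = 11, so x(436) = x(16) = 8.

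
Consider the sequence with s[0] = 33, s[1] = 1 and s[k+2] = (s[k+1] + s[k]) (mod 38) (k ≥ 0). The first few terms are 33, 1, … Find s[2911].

We have s[0] = 33; s[1] = 1; s[2] = 34; s[3] = 35; s[4] = 31; s[5] = 28; s[6] = 21; s[7] = 11; s[8] = 32; s[9] = 5; s[10] = 37; s[11] = 4; s[12] = 3; s[13] = 7; s[14] = 10; s[15] = 17; s[16] = 27; s[17] = 6; s[18] = 33; s[19] = 1.
The sequence repeats with period 18.
So s[2911] = s[0 + ((2911-0) mod 18)] = s[13] = 7.

7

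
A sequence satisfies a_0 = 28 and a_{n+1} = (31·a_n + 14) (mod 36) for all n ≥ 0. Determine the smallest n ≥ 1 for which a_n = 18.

1

We have a_0 = 28,  a_1 = 18,  a_2 = 32,  a_3 = 34,  a_4 = 24,  a_5 = 2,  a_6 = 4,  a_7 = 30,  a_8 = 8,  a_9 = 10,  a_{10} = 0,  a_{11} = 14,  a_{12} = 16,  a_{13} = 6,  a_{14} = 20,  a_{15} = 22,  a_{16} = 12,  a_{17} = 26,  a_{18} = 28.
The sequence repeats with period 18.
The value 18 first appears (with n ≥ 1) at a_1.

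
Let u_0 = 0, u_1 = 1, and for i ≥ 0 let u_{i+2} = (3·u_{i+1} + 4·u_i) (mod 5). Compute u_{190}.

0

u_0 = 0; u_1 = 1; u_2 = 3; u_3 = 3; u_4 = 1; u_5 = 0; u_6 = 4; u_7 = 2; u_8 = 2; u_9 = 4; u_{10} = 0; u_{11} = 1.
The sequence repeats with period 10.
(190 - 0) mod 10 = 0, so u_{190} = u_0 = 0.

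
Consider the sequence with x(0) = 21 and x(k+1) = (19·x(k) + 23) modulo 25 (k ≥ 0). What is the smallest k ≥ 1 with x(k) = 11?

4

x(0) = 21, x(1) = 22, x(2) = 16, x(3) = 2, x(4) = 11, x(5) = 7, x(6) = 6, x(7) = 12, x(8) = 1, x(9) = 17, x(10) = 21.
Since x(10) = x(0) = 21, the sequence is periodic with period 10.
The value 11 first appears (with k ≥ 1) at x(4).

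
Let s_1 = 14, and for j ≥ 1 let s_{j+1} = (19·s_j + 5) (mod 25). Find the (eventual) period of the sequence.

10

s_1 = 14,  s_2 = 21,  s_3 = 4,  s_4 = 6,  s_5 = 19,  s_6 = 16,  s_7 = 9,  s_8 = 1,  s_9 = 24,  s_{10} = 11,  s_{11} = 14.
The sequence repeats with period 10.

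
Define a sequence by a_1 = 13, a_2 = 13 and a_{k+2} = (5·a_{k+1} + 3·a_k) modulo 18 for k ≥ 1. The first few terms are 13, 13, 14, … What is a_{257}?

Computing terms: a_1 = 13, a_2 = 13, a_3 = 14, a_4 = 1, a_5 = 11, a_6 = 4, a_7 = 17, a_8 = 7, a_9 = 14, a_{10} = 1.
Since (a_9, a_{10}) = (a_3, a_4) = (14, 1) (two consecutive terms determine the rest), the sequence is eventually periodic: after a pre-period of length 2 it cycles with period 6.
For k ≥ 3, a_k depends only on (k - 3) mod 6. (257 - 3) mod 6 = 2, so a_{257} = a_5 = 11.

11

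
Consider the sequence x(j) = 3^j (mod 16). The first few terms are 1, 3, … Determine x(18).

Computing terms: x(0) = 1,  x(1) = 3,  x(2) = 9,  x(3) = 11,  x(4) = 1.
The sequence repeats with period 4.
So x(18) = x(0 + ((18-0) mod 4)) = x(2) = 9.

9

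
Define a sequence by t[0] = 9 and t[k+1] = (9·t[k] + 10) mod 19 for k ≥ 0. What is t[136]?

15

t[0] = 9; t[1] = 15; t[2] = 12; t[3] = 4; t[4] = 8; t[5] = 6; t[6] = 7; t[7] = 16; t[8] = 2; t[9] = 9.
Since t[9] = t[0] = 9, the sequence is periodic with period 9.
So t[136] = t[0 + ((136-0) mod 9)] = t[1] = 15.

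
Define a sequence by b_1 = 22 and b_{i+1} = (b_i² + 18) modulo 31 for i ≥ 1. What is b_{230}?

7

Listing terms: b_1 = 22, b_2 = 6, b_3 = 23, b_4 = 20, b_5 = 15, b_6 = 26, b_7 = 12, b_8 = 7, b_9 = 5, b_{10} = 12.
Since b_{10} = b_7 = 12, the sequence is eventually periodic: after a pre-period of length 6 it cycles with period 3.
For i ≥ 7, b_i depends only on (i - 7) mod 3. (230 - 7) mod 3 = 1, so b_{230} = b_8 = 7.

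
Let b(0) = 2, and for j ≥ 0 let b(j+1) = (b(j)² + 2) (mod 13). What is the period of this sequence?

4

b(0) = 2, b(1) = 6, b(2) = 12, b(3) = 3, b(4) = 11, b(5) = 6.
Since b(5) = b(1) = 6, the sequence is eventually periodic: after a pre-period of length 1 it cycles with period 4.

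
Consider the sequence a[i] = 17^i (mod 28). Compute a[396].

1

a[1] = 17,  a[2] = 9,  a[3] = 13,  a[4] = 25,  a[5] = 5,  a[6] = 1,  a[7] = 17.
The sequence repeats with period 6.
So a[396] = a[1 + ((396-1) mod 6)] = a[6] = 1.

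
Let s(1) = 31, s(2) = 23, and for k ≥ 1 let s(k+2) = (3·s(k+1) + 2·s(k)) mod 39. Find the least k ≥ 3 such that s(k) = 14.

3

Listing terms: s(1) = 31,  s(2) = 23,  s(3) = 14,  s(4) = 10,  s(5) = 19,  s(6) = 38,  s(7) = 35,  s(8) = 25,  s(9) = 28,  s(10) = 17,  s(11) = 29,  s(12) = 4,  s(13) = 31,  s(14) = 23.
Since (s(13), s(14)) = (s(1), s(2)) = (31, 23) (two consecutive terms determine the rest), the sequence is periodic with period 12.
The value 14 first appears (with k ≥ 3) at s(3).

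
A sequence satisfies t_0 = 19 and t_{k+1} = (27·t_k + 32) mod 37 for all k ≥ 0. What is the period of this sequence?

t_0 = 19,  t_1 = 27,  t_2 = 21,  t_3 = 7,  t_4 = 36,  t_5 = 5,  t_6 = 19.
The sequence repeats with period 6.

6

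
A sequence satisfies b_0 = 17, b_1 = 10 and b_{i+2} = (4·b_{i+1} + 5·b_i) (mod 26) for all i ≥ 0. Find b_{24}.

17

We have b_0 = 17; b_1 = 10; b_2 = 21; b_3 = 4; b_4 = 17; b_5 = 10.
Since (b_4, b_5) = (b_0, b_1) = (17, 10) (two consecutive terms determine the rest), the sequence is periodic with period 4.
(24 - 0) mod 4 = 0, so b_{24} = b_0 = 17.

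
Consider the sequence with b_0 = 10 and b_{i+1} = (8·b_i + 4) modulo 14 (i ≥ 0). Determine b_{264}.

2

We have b_0 = 10; b_1 = 0; b_2 = 4; b_3 = 8; b_4 = 12; b_5 = 2; b_6 = 6; b_7 = 10.
The sequence repeats with period 7.
(264 - 0) mod 7 = 5, so b_{264} = b_5 = 2.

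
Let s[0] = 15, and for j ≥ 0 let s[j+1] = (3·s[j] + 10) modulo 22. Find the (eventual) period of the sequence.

Listing terms: s[0] = 15, s[1] = 11, s[2] = 21, s[3] = 7, s[4] = 9, s[5] = 15.
Since s[5] = s[0] = 15, the sequence is periodic with period 5.

5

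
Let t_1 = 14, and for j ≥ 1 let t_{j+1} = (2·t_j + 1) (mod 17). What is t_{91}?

We have t_1 = 14,  t_2 = 12,  t_3 = 8,  t_4 = 0,  t_5 = 1,  t_6 = 3,  t_7 = 7,  t_8 = 15,  t_9 = 14.
The sequence repeats with period 8.
So t_{91} = t_{1 + ((91-1) mod 8)} = t_3 = 8.

8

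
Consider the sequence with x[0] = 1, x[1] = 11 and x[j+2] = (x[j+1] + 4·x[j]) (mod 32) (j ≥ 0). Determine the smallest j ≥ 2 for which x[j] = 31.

6

Computing terms: x[0] = 1; x[1] = 11; x[2] = 15; x[3] = 27; x[4] = 23; x[5] = 3; x[6] = 31; x[7] = 11; x[8] = 7; x[9] = 19; x[10] = 15; x[11] = 27.
Since (x[10], x[11]) = (x[2], x[3]) = (15, 27) (two consecutive terms determine the rest), the sequence is eventually periodic: after a pre-period of length 2 it cycles with period 8.
The value 31 first appears (with j ≥ 2) at x[6].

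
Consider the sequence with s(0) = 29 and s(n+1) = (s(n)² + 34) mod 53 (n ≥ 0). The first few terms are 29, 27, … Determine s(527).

s(0) = 29,  s(1) = 27,  s(2) = 21,  s(3) = 51,  s(4) = 38,  s(5) = 47,  s(6) = 17,  s(7) = 5,  s(8) = 6,  s(9) = 17.
Since s(9) = s(6) = 17, the sequence is eventually periodic: after a pre-period of length 6 it cycles with period 3.
For n ≥ 6, s(n) depends only on (n - 6) mod 3. (527 - 6) mod 3 = 2, so s(527) = s(8) = 6.

6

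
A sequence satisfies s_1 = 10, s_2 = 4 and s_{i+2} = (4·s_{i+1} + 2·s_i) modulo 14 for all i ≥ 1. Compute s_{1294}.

0

We have s_1 = 10, s_2 = 4, s_3 = 8, s_4 = 12, s_5 = 8, s_6 = 0, s_7 = 2, s_8 = 8, s_9 = 8, s_{10} = 6, s_{11} = 12, s_{12} = 4, s_{13} = 12, s_{14} = 0, s_{15} = 10, s_{16} = 12, s_{17} = 12, s_{18} = 2, s_{19} = 4, s_{20} = 6, s_{21} = 4, s_{22} = 0, s_{23} = 8, s_{24} = 4, s_{25} = 4, s_{26} = 10, s_{27} = 6, s_{28} = 2, s_{29} = 6, s_{30} = 0, s_{31} = 12, s_{32} = 6, s_{33} = 6, s_{34} = 8, s_{35} = 2, s_{36} = 10, s_{37} = 2, s_{38} = 0, s_{39} = 4, s_{40} = 2, s_{41} = 2, s_{42} = 12, s_{43} = 10, s_{44} = 8, s_{45} = 10, s_{46} = 0, s_{47} = 6, s_{48} = 10, s_{49} = 10, s_{50} = 4.
Since (s_{49}, s_{50}) = (s_1, s_2) = (10, 4) (two consecutive terms determine the rest), the sequence is periodic with period 48.
(1294 - 1) mod 48 = 45, so s_{1294} = s_{46} = 0.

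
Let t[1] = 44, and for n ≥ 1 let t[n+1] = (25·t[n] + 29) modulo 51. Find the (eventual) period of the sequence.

t[1] = 44, t[2] = 7, t[3] = 0, t[4] = 29, t[5] = 40, t[6] = 9, t[7] = 50, t[8] = 4, t[9] = 27, t[10] = 41, t[11] = 34, t[12] = 12, t[13] = 23, t[14] = 43, t[15] = 33, t[16] = 38, t[17] = 10, t[18] = 24, t[19] = 17, t[20] = 46, t[21] = 6, t[22] = 26, t[23] = 16, t[24] = 21, t[25] = 44.
Since t[25] = t[1] = 44, the sequence is periodic with period 24.

24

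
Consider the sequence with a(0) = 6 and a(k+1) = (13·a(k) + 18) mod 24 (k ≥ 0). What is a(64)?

a(0) = 6; a(1) = 0; a(2) = 18; a(3) = 12; a(4) = 6.
Since a(4) = a(0) = 6, the sequence is periodic with period 4.
So a(64) = a(0 + ((64-0) mod 4)) = a(0) = 6.

6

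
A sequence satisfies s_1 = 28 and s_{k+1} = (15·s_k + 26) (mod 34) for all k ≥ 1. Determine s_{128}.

s_1 = 28; s_2 = 4; s_3 = 18; s_4 = 24; s_5 = 12; s_6 = 2; s_7 = 22; s_8 = 16; s_9 = 28.
Since s_9 = s_1 = 28, the sequence is periodic with period 8.
So s_{128} = s_{1 + ((128-1) mod 8)} = s_8 = 16.

16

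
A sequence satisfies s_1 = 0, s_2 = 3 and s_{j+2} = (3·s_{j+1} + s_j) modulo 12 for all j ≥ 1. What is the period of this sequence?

We have s_1 = 0,  s_2 = 3,  s_3 = 9,  s_4 = 6,  s_5 = 3,  s_6 = 3,  s_7 = 0,  s_8 = 3.
Since (s_7, s_8) = (s_1, s_2) = (0, 3) (two consecutive terms determine the rest), the sequence is periodic with period 6.

6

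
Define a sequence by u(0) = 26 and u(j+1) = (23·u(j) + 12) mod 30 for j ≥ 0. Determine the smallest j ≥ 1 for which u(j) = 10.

1

u(0) = 26,  u(1) = 10,  u(2) = 2,  u(3) = 28,  u(4) = 26.
Since u(4) = u(0) = 26, the sequence is periodic with period 4.
The value 10 first appears (with j ≥ 1) at u(1).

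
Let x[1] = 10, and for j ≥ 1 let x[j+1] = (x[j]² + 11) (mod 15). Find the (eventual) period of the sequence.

Listing terms: x[1] = 10, x[2] = 6, x[3] = 2, x[4] = 0, x[5] = 11, x[6] = 12, x[7] = 5, x[8] = 6.
Since x[8] = x[2] = 6, the sequence is eventually periodic: after a pre-period of length 1 it cycles with period 6.

6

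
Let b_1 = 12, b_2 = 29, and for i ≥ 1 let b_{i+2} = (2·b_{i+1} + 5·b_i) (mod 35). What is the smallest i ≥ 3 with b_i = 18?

b_1 = 12; b_2 = 29; b_3 = 13; b_4 = 31; b_5 = 22; b_6 = 24; b_7 = 18; b_8 = 16; b_9 = 17; b_{10} = 9; b_{11} = 33; b_{12} = 6; b_{13} = 2; b_{14} = 34; b_{15} = 8; b_{16} = 11; b_{17} = 27; b_{18} = 4; b_{19} = 3; b_{20} = 26; b_{21} = 32; b_{22} = 19; b_{23} = 23; b_{24} = 1; b_{25} = 12; b_{26} = 29.
Since (b_{25}, b_{26}) = (b_1, b_2) = (12, 29) (two consecutive terms determine the rest), the sequence is periodic with period 24.
The value 18 first appears (with i ≥ 3) at b_7.

7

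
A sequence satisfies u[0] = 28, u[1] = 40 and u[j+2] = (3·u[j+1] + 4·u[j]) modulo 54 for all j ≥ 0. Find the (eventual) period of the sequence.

18

u[0] = 28, u[1] = 40, u[2] = 16, u[3] = 46, u[4] = 40, u[5] = 34, u[6] = 46, u[7] = 4, u[8] = 34, u[9] = 10, u[10] = 4, u[11] = 52, u[12] = 10, u[13] = 22, u[14] = 52, u[15] = 28, u[16] = 22, u[17] = 16, u[18] = 28, u[19] = 40.
Since (u[18], u[19]) = (u[0], u[1]) = (28, 40) (two consecutive terms determine the rest), the sequence is periodic with period 18.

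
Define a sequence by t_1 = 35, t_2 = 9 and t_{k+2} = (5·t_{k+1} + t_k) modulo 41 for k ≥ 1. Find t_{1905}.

Listing terms: t_1 = 35,  t_2 = 9,  t_3 = 39,  t_4 = 40,  t_5 = 34,  t_6 = 5,  t_7 = 18,  t_8 = 13,  t_9 = 1,  t_{10} = 18,  t_{11} = 9,  t_{12} = 22,  t_{13} = 37,  t_{14} = 2,  t_{15} = 6,  t_{16} = 32,  t_{17} = 2,  t_{18} = 1,  t_{19} = 7,  t_{20} = 36,  t_{21} = 23,  t_{22} = 28,  t_{23} = 40,  t_{24} = 23,  t_{25} = 32,  t_{26} = 19,  t_{27} = 4,  t_{28} = 39,  t_{29} = 35,  t_{30} = 9.
Since (t_{29}, t_{30}) = (t_1, t_2) = (35, 9) (two consecutive terms determine the rest), the sequence is periodic with period 28.
So t_{1905} = t_{1 + ((1905-1) mod 28)} = t_1 = 35.

35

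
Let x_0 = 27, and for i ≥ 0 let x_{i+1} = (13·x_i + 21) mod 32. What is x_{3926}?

We have x_0 = 27, x_1 = 20, x_2 = 25, x_3 = 26, x_4 = 7, x_5 = 16, x_6 = 5, x_7 = 22, x_8 = 19, x_9 = 12, x_{10} = 17, x_{11} = 18, x_{12} = 31, x_{13} = 8, x_{14} = 29, x_{15} = 14, x_{16} = 11, x_{17} = 4, x_{18} = 9, x_{19} = 10, x_{20} = 23, x_{21} = 0, x_{22} = 21, x_{23} = 6, x_{24} = 3, x_{25} = 28, x_{26} = 1, x_{27} = 2, x_{28} = 15, x_{29} = 24, x_{30} = 13, x_{31} = 30, x_{32} = 27.
The sequence repeats with period 32.
(3926 - 0) mod 32 = 22, so x_{3926} = x_{22} = 21.

21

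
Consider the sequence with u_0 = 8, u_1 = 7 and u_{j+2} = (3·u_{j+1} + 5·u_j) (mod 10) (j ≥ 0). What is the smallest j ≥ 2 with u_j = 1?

2

Computing terms: u_0 = 8,  u_1 = 7,  u_2 = 1,  u_3 = 8,  u_4 = 9,  u_5 = 7,  u_6 = 6,  u_7 = 3,  u_8 = 9,  u_9 = 2,  u_{10} = 1,  u_{11} = 3,  u_{12} = 4,  u_{13} = 7,  u_{14} = 1.
Since (u_{13}, u_{14}) = (u_1, u_2) = (7, 1) (two consecutive terms determine the rest), the sequence is eventually periodic: after a pre-period of length 1 it cycles with period 12.
The value 1 first appears (with j ≥ 2) at u_2.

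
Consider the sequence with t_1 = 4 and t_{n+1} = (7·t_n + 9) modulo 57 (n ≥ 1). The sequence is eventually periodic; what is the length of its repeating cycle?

3

Computing terms: t_1 = 4; t_2 = 37; t_3 = 40; t_4 = 4.
Since t_4 = t_1 = 4, the sequence is periodic with period 3.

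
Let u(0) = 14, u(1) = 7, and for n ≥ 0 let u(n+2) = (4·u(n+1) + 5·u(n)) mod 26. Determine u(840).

We have u(0) = 14,  u(1) = 7,  u(2) = 20,  u(3) = 11,  u(4) = 14,  u(5) = 7.
Since (u(4), u(5)) = (u(0), u(1)) = (14, 7) (two consecutive terms determine the rest), the sequence is periodic with period 4.
So u(840) = u(0 + ((840-0) mod 4)) = u(0) = 14.

14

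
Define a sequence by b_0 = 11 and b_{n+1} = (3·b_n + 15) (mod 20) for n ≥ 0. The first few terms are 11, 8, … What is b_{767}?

12

We have b_0 = 11,  b_1 = 8,  b_2 = 19,  b_3 = 12,  b_4 = 11.
Since b_4 = b_0 = 11, the sequence is periodic with period 4.
(767 - 0) mod 4 = 3, so b_{767} = b_3 = 12.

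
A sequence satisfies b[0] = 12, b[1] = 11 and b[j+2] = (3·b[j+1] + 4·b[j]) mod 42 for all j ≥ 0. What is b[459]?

Computing terms: b[0] = 12,  b[1] = 11,  b[2] = 39,  b[3] = 35,  b[4] = 9,  b[5] = 41,  b[6] = 33,  b[7] = 11,  b[8] = 39.
Since (b[7], b[8]) = (b[1], b[2]) = (11, 39) (two consecutive terms determine the rest), the sequence is eventually periodic: after a pre-period of length 1 it cycles with period 6.
For j ≥ 1, b[j] depends only on (j - 1) mod 6. (459 - 1) mod 6 = 2, so b[459] = b[3] = 35.

35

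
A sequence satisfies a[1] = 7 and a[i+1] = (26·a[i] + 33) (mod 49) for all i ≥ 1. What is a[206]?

40

Computing terms: a[1] = 7,  a[2] = 19,  a[3] = 37,  a[4] = 15,  a[5] = 31,  a[6] = 6,  a[7] = 42,  a[8] = 47,  a[9] = 30,  a[10] = 29,  a[11] = 3,  a[12] = 13,  a[13] = 28,  a[14] = 26,  a[15] = 23,  a[16] = 43,  a[17] = 24,  a[18] = 20,  a[19] = 14,  a[20] = 5,  a[21] = 16,  a[22] = 8,  a[23] = 45,  a[24] = 27,  a[25] = 0,  a[26] = 33,  a[27] = 9,  a[28] = 22,  a[29] = 17,  a[30] = 34,  a[31] = 35,  a[32] = 12,  a[33] = 2,  a[34] = 36,  a[35] = 38,  a[36] = 41,  a[37] = 21,  a[38] = 40,  a[39] = 44,  a[40] = 1,  a[41] = 10,  a[42] = 48,  a[43] = 7.
Since a[43] = a[1] = 7, the sequence is periodic with period 42.
(206 - 1) mod 42 = 37, so a[206] = a[38] = 40.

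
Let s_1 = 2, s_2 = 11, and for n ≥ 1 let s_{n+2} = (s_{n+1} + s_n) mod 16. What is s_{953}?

13

s_1 = 2,  s_2 = 11,  s_3 = 13,  s_4 = 8,  s_5 = 5,  s_6 = 13,  s_7 = 2,  s_8 = 15,  s_9 = 1,  s_{10} = 0,  s_{11} = 1,  s_{12} = 1,  s_{13} = 2,  s_{14} = 3,  s_{15} = 5,  s_{16} = 8,  s_{17} = 13,  s_{18} = 5,  s_{19} = 2,  s_{20} = 7,  s_{21} = 9,  s_{22} = 0,  s_{23} = 9,  s_{24} = 9,  s_{25} = 2,  s_{26} = 11.
The sequence repeats with period 24.
(953 - 1) mod 24 = 16, so s_{953} = s_{17} = 13.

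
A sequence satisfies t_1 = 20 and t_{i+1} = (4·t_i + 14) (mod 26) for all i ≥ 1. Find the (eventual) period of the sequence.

6

Computing terms: t_1 = 20,  t_2 = 16,  t_3 = 0,  t_4 = 14,  t_5 = 18,  t_6 = 8,  t_7 = 20.
Since t_7 = t_1 = 20, the sequence is periodic with period 6.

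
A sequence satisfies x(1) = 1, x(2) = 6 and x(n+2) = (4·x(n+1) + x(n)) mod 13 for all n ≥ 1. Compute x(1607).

10

Listing terms: x(1) = 1, x(2) = 6, x(3) = 12, x(4) = 2, x(5) = 7, x(6) = 4, x(7) = 10, x(8) = 5, x(9) = 4, x(10) = 8, x(11) = 10, x(12) = 9, x(13) = 7, x(14) = 11, x(15) = 12, x(16) = 7, x(17) = 1, x(18) = 11, x(19) = 6, x(20) = 9, x(21) = 3, x(22) = 8, x(23) = 9, x(24) = 5, x(25) = 3, x(26) = 4, x(27) = 6, x(28) = 2, x(29) = 1, x(30) = 6.
The sequence repeats with period 28.
(1607 - 1) mod 28 = 10, so x(1607) = x(11) = 10.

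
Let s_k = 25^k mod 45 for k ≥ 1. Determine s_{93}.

10

We have s_1 = 25, s_2 = 40, s_3 = 10, s_4 = 25.
Since s_4 = s_1 = 25, the sequence is periodic with period 3.
So s_{93} = s_{1 + ((93-1) mod 3)} = s_3 = 10.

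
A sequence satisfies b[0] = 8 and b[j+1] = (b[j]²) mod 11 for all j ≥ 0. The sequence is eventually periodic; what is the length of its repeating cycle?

We have b[0] = 8, b[1] = 9, b[2] = 4, b[3] = 5, b[4] = 3, b[5] = 9.
Since b[5] = b[1] = 9, the sequence is eventually periodic: after a pre-period of length 1 it cycles with period 4.

4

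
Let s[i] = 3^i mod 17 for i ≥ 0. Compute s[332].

Computing terms: s[0] = 1, s[1] = 3, s[2] = 9, s[3] = 10, s[4] = 13, s[5] = 5, s[6] = 15, s[7] = 11, s[8] = 16, s[9] = 14, s[10] = 8, s[11] = 7, s[12] = 4, s[13] = 12, s[14] = 2, s[15] = 6, s[16] = 1.
Since s[16] = s[0] = 1, the sequence is periodic with period 16.
So s[332] = s[0 + ((332-0) mod 16)] = s[12] = 4.

4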